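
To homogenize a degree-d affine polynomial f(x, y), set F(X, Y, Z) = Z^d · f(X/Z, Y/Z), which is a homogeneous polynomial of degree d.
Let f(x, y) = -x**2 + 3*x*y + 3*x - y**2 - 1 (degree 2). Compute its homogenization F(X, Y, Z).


F(X, Y, Z) = -X**2 + 3*X*Y + 3*X*Z - Y**2 - Z**2

deg(f) = 2.
Substitute x = X/Z, y = Y/Z into f, then multiply by Z^2.
  monomial -1·x^2·y^0 ↦ -1·X^2·Y^0·Z^0.
  monomial 3·x^1·y^1 ↦ 3·X^1·Y^1·Z^0.
  monomial 3·x^1·y^0 ↦ 3·X^1·Y^0·Z^1.
  monomial -1·x^0·y^2 ↦ -1·X^0·Y^2·Z^0.
  monomial -1·x^0·y^0 ↦ -1·X^0·Y^0·Z^2.
Collecting: F(X, Y, Z) = -X**2 + 3*X*Y + 3*X*Z - Y**2 - Z**2.


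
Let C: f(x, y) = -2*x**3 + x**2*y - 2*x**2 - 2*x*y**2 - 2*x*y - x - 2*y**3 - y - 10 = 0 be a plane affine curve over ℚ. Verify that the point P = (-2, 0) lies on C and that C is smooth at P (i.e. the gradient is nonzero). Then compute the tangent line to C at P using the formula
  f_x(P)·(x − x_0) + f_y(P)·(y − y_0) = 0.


Tangent line at P: -17*x + 7*y - 34 = 0.

Step 1: f(-2, 0) = 0, so P lies on C.
Step 2: partial derivatives
  f_x(x, y) = -6*x**2 + 2*x*y - 4*x - 2*y**2 - 2*y - 1, f_y(x, y) = x**2 - 4*x*y - 2*x - 6*y**2 - 1.
  f_x(P) = -17, f_y(P) = 7 (gradient nonzero, so P is smooth).
Step 3: tangent line at P: -17·(x − -2) + 7·(y − 0) = 0.
Expanding: -17*x + 7*y - 34 = 0.


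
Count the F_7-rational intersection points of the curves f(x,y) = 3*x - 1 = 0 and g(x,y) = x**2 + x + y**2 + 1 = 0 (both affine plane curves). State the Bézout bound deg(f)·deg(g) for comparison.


Common zeros: {(5, 2), (5, 5)}; count = 2; Bézout bound = 2.

deg(f) = 1, deg(g) = 2, so Bézout bound = 2.
Scan x ∈ F_7. For each x, list the y ∈ F_7 with f(x, y) ≡ 0 and those with g(x, y) ≡ 0 (mod 7); the common zeros in that column are the intersection.
  x = 0: f ≡ 0 at y ∈ ∅; g ≡ 0 at y ∈ ∅; common: ∅.
  x = 1: f ≡ 0 at y ∈ ∅; g ≡ 0 at y ∈ {2, 5}; common: ∅.
  x = 2: f ≡ 0 at y ∈ ∅; g ≡ 0 at y ∈ {0}; common: ∅.
  x = 3: f ≡ 0 at y ∈ ∅; g ≡ 0 at y ∈ {1, 6}; common: ∅.
  x = 4: f ≡ 0 at y ∈ ∅; g ≡ 0 at y ∈ {0}; common: ∅.
  x = 5: f ≡ 0 at y ∈ {0, 1, 2, 3, 4, 5, 6}; g ≡ 0 at y ∈ {2, 5}; common: {2, 5}.
  x = 6: f ≡ 0 at y ∈ ∅; g ≡ 0 at y ∈ ∅; common: ∅.
Collecting: common zeros = {(5, 2), (5, 5)}, so the count is 2.
Comparison with the Bézout bound: 2 ≤ 2 = deg(f)·deg(g), as expected for curves with no common component (the bound is attained).


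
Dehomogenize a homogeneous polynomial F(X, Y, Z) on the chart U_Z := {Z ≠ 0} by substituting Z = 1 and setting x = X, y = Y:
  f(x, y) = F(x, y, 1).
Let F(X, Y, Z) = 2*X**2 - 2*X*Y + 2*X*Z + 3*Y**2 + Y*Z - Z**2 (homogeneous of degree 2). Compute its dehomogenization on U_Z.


f(x, y) = 2*x**2 - 2*x*y + 2*x + 3*y**2 + y - 1

On U_Z we set Z = 1. Each monomial c·X^i·Y^j·Z^k in F becomes c·x^i·y^j·1^k = c·x^i·y^j.
Substituting Z = 1: F(X, Y, 1) = 2*x**2 - 2*x*y + 2*x + 3*y**2 + y - 1.
Note: deg(f) ≤ deg(F) = 2; strict inequality happens when F is divisible by Z (lost terms).


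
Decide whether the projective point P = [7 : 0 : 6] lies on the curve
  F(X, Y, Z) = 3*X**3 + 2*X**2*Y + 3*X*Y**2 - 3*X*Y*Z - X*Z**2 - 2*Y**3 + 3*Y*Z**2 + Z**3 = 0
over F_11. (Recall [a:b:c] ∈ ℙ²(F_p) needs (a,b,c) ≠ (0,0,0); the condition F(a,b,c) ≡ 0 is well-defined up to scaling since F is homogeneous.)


F(7,0,6) ≡ 3 (mod 11); P is NOT on the curve.

Evaluate F(7, 0, 6) term-by-term (mod 11).
  3*X**3 ↦ 3·343·1·1 = 1029
  2*X**2*Y ↦ 2·49·0·1 = 0
  3*X*Y**2 ↦ 3·7·0·1 = 0
  -3*X*Y*Z ↦ -3·7·0·6 = 0
  -X*Z**2 ↦ -1·7·1·36 = -252
  -2*Y**3 ↦ -2·1·0·1 = 0
  3*Y*Z**2 ↦ 3·1·0·36 = 0
  Z**3 ↦ 1·1·1·216 = 216
Sum: F(7, 0, 6) = (1029) + (0) + (0) + (0) + (-252) + (0) + (0) + (216) = 993.
Reducing mod 11: 993 ≡ 3 (mod 11).
Since F(a, b, c) ≡ 3 ≠ 0 (mod 11), P does NOT lie on the curve.


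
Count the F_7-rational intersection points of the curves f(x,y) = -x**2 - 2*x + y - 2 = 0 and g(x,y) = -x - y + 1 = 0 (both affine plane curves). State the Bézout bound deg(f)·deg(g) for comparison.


Common zeros: ∅; count = 0; Bézout bound = 2.

deg(f) = 2, deg(g) = 1, so Bézout bound = 2.
Scan x ∈ F_7. For each x, list the y ∈ F_7 with f(x, y) ≡ 0 and those with g(x, y) ≡ 0 (mod 7); the common zeros in that column are the intersection.
  x = 0: f ≡ 0 at y ∈ {2}; g ≡ 0 at y ∈ {1}; common: ∅.
  x = 1: f ≡ 0 at y ∈ {5}; g ≡ 0 at y ∈ {0}; common: ∅.
  x = 2: f ≡ 0 at y ∈ {3}; g ≡ 0 at y ∈ {6}; common: ∅.
  x = 3: f ≡ 0 at y ∈ {3}; g ≡ 0 at y ∈ {5}; common: ∅.
  x = 4: f ≡ 0 at y ∈ {5}; g ≡ 0 at y ∈ {4}; common: ∅.
  x = 5: f ≡ 0 at y ∈ {2}; g ≡ 0 at y ∈ {3}; common: ∅.
  x = 6: f ≡ 0 at y ∈ {1}; g ≡ 0 at y ∈ {2}; common: ∅.
Collecting: common zeros = ∅, so the count is 0.
Comparison with the Bézout bound: 0 ≤ 2 = deg(f)·deg(g), as expected for curves with no common component (the affine F_7-count falls short of the bound because intersections may lie at infinity, over extension fields, or carry multiplicity).


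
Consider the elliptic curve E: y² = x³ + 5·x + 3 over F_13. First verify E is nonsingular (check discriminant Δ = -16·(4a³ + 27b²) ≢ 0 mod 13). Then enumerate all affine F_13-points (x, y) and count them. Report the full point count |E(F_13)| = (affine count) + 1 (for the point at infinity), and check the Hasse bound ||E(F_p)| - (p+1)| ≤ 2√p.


Affine points = {(0, 4), (0, 9), (1, 3), (1, 10), (4, 3), (4, 10), (5, 6), (5, 7), (7, 2), (7, 11), (8, 3), (8, 10), (9, 6), (9, 7), (10, 0), (12, 6), (12, 7)}; affine count = 17; |E(F_13)| = 18.

Discriminant check: Δ ∝ 4a³ + 27b² = 4·5³ + 27·3² = 4·125 + 27·9 ≡ 2 (mod 13). Nonzero ⇒ E is nonsingular.
For each x ∈ F_13, compute rhs = x³ + 5·x + 3 mod 13, then count y ∈ F_13 with y² ≡ rhs.
  x = 0: rhs = 3, matching y values: 4, 9 (2 points).
  x = 1: rhs = 9, matching y values: 3, 10 (2 points).
  x = 2: rhs = 8, matching y values: none (0 points).
  x = 3: rhs = 6, matching y values: none (0 points).
  x = 4: rhs = 9, matching y values: 3, 10 (2 points).
  x = 5: rhs = 10, matching y values: 6, 7 (2 points).
  x = 6: rhs = 2, matching y values: none (0 points).
  x = 7: rhs = 4, matching y values: 2, 11 (2 points).
  x = 8: rhs = 9, matching y values: 3, 10 (2 points).
  x = 9: rhs = 10, matching y values: 6, 7 (2 points).
  x = 10: rhs = 0, matching y values: 0 (1 points).
  x = 11: rhs = 11, matching y values: none (0 points).
  x = 12: rhs = 10, matching y values: 6, 7 (2 points).
Total affine count: 17.
Full point count |E(F_13)| = 17 + 1 = 18.
Hasse bound: |18 − (13+1)| = |4| = 4 ≤ 2√13 ≈ 7.2111 ✓.


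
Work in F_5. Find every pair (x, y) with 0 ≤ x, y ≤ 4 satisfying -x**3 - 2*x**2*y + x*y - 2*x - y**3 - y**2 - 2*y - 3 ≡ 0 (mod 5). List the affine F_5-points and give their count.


Affine F_5-points: {(0, 3), (2, 0), (2, 1), (2, 3), (3, 1), (4, 0), (4, 4)}; count = 7.

For each of the 25 pairs (x, y) ∈ F_5², evaluate f(x, y) mod 5. Record the zeros.
  x = 0: [0↦2, 1↦3, 2↦1, 3↦0, 4↦4]  zeros at y ∈ {3}
  x = 1: [0↦4, 1↦4, 2↦1, 3↦4, 4↦2]  zeros at y ∈ ∅
  x = 2: [0↦0, 1↦0, 2↦2, 3↦0, 4↦3]  zeros at y ∈ {0, 1, 3}
  x = 3: [0↦4, 1↦0, 2↦3, 3↦2, 4↦1]  zeros at y ∈ {1}
  x = 4: [0↦0, 1↦3, 2↦3, 3↦4, 4↦0]  zeros at y ∈ {0, 4}
Collecting zeros: affine points = {(0, 3), (2, 0), (2, 1), (2, 3), (3, 1), (4, 0), (4, 4)}.
Total count |C(F_5)_aff| = 7.


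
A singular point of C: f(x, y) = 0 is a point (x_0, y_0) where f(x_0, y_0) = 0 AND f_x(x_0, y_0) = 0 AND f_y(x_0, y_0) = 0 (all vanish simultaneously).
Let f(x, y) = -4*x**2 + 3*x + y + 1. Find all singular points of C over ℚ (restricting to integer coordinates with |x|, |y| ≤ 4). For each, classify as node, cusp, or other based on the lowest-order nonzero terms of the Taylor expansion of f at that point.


No singular points in the scanned grid; C is smooth there.

Compute partial derivatives:
  f_x = 3 - 8*x.
  f_y = 1.
f_y = 1 is a nonzero constant, so f_y never vanishes: no point (x, y) can satisfy f = f_x = f_y = 0. In particular no (x, y) ∈ {−4, ..., 4}² is singular; the curve is smooth.


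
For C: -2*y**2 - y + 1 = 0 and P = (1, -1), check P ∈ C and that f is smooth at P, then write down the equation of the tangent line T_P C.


Tangent line at P: 3*y + 3 = 0.

Step 1: f(1, -1) = 0, so P lies on C.
Step 2: partial derivatives
  f_x(x, y) = 0, f_y(x, y) = -4*y - 1.
  f_x(P) = 0, f_y(P) = 3 (gradient nonzero, so P is smooth).
Step 3: tangent line at P: 0·(x − 1) + 3·(y − -1) = 0.
Expanding: 3*y + 3 = 0.


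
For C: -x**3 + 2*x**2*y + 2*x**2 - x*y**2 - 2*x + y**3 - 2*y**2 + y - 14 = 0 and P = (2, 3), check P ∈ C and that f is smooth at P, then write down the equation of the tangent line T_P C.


Tangent line at P: 9*x + 12*y - 54 = 0.

Step 1: f(2, 3) = 0, so P lies on C.
Step 2: partial derivatives
  f_x(x, y) = -3*x**2 + 4*x*y + 4*x - y**2 - 2, f_y(x, y) = 2*x**2 - 2*x*y + 3*y**2 - 4*y + 1.
  f_x(P) = 9, f_y(P) = 12 (gradient nonzero, so P is smooth).
Step 3: tangent line at P: 9·(x − 2) + 12·(y − 3) = 0.
Expanding: 9*x + 12*y - 54 = 0.


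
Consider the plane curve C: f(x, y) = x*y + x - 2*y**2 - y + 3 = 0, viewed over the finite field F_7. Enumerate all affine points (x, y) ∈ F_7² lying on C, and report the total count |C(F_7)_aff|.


Affine F_7-points: {(0, 1), (0, 2), (1, 3), (1, 4), (4, 0), (4, 5)}; count = 6.

For each of the 49 pairs (x, y) ∈ F_7², evaluate f(x, y) mod 7. Record the zeros.
  x = 0: [0↦3, 1↦0, 2↦0, 3↦3, 4↦2, 5↦4, 6↦2]  zeros at y ∈ {1, 2}
  x = 1: [0↦4, 1↦2, 2↦3, 3↦0, 4↦0, 5↦3, 6↦2]  zeros at y ∈ {3, 4}
  x = 2: [0↦5, 1↦4, 2↦6, 3↦4, 4↦5, 5↦2, 6↦2]  zeros at y ∈ ∅
  x = 3: [0↦6, 1↦6, 2↦2, 3↦1, 4↦3, 5↦1, 6↦2]  zeros at y ∈ ∅
  x = 4: [0↦0, 1↦1, 2↦5, 3↦5, 4↦1, 5↦0, 6↦2]  zeros at y ∈ {0, 5}
  x = 5: [0↦1, 1↦3, 2↦1, 3↦2, 4↦6, 5↦6, 6↦2]  zeros at y ∈ ∅
  x = 6: [0↦2, 1↦5, 2↦4, 3↦6, 4↦4, 5↦5, 6↦2]  zeros at y ∈ ∅
Collecting zeros: affine points = {(0, 1), (0, 2), (1, 3), (1, 4), (4, 0), (4, 5)}.
Total count |C(F_7)_aff| = 6.


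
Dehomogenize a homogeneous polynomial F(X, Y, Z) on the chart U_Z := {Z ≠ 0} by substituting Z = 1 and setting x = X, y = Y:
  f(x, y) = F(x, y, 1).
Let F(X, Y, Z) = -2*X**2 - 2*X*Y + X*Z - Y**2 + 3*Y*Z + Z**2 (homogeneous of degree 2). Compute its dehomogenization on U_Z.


f(x, y) = -2*x**2 - 2*x*y + x - y**2 + 3*y + 1

On U_Z we set Z = 1. Each monomial c·X^i·Y^j·Z^k in F becomes c·x^i·y^j·1^k = c·x^i·y^j.
Substituting Z = 1: F(X, Y, 1) = -2*x**2 - 2*x*y + x - y**2 + 3*y + 1.
Note: deg(f) ≤ deg(F) = 2; strict inequality happens when F is divisible by Z (lost terms).


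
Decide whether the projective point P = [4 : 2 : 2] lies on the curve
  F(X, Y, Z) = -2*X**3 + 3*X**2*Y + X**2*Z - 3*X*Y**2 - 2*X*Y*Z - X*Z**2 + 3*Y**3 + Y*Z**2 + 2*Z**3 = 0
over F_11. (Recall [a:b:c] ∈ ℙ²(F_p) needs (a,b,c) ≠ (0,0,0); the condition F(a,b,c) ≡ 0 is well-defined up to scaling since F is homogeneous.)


F(4,2,2) ≡ 7 (mod 11); P is NOT on the curve.

Evaluate F(4, 2, 2) term-by-term (mod 11).
  -2*X**3 ↦ -2·64·1·1 = -128
  3*X**2*Y ↦ 3·16·2·1 = 96
  X**2*Z ↦ 1·16·1·2 = 32
  -3*X*Y**2 ↦ -3·4·4·1 = -48
  -2*X*Y*Z ↦ -2·4·2·2 = -32
  -X*Z**2 ↦ -1·4·1·4 = -16
  3*Y**3 ↦ 3·1·8·1 = 24
  Y*Z**2 ↦ 1·1·2·4 = 8
  2*Z**3 ↦ 2·1·1·8 = 16
Sum: F(4, 2, 2) = (-128) + (96) + (32) + (-48) + (-32) + (-16) + (24) + (8) + (16) = -48.
Reducing mod 11: -48 ≡ 7 (mod 11).
Since F(a, b, c) ≡ 7 ≠ 0 (mod 11), P does NOT lie on the curve.


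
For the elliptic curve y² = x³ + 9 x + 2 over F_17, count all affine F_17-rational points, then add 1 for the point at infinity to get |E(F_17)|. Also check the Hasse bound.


Affine points = {(0, 6), (0, 11), (4, 0), (5, 6), (5, 11), (6, 0), (7, 0), (8, 5), (8, 12), (9, 8), (9, 9), (10, 2), (10, 15), (11, 2), (11, 15), (12, 6), (12, 11), (13, 2), (13, 15), (14, 4), (14, 13), (16, 3), (16, 14)}; affine count = 23; |E(F_17)| = 24.

Discriminant check: Δ ∝ 4a³ + 27b² = 4·9³ + 27·2² = 4·729 + 27·4 ≡ 15 (mod 17). Nonzero ⇒ E is nonsingular.
For each x ∈ F_17, compute rhs = x³ + 9·x + 2 mod 17, then count y ∈ F_17 with y² ≡ rhs.
  x = 0: rhs = 2, matching y values: 6, 11 (2 points).
  x = 1: rhs = 12, matching y values: none (0 points).
  x = 2: rhs = 11, matching y values: none (0 points).
  x = 3: rhs = 5, matching y values: none (0 points).
  x = 4: rhs = 0, matching y values: 0 (1 points).
  x = 5: rhs = 2, matching y values: 6, 11 (2 points).
  x = 6: rhs = 0, matching y values: 0 (1 points).
  x = 7: rhs = 0, matching y values: 0 (1 points).
  x = 8: rhs = 8, matching y values: 5, 12 (2 points).
  x = 9: rhs = 13, matching y values: 8, 9 (2 points).
  x = 10: rhs = 4, matching y values: 2, 15 (2 points).
  x = 11: rhs = 4, matching y values: 2, 15 (2 points).
  x = 12: rhs = 2, matching y values: 6, 11 (2 points).
  x = 13: rhs = 4, matching y values: 2, 15 (2 points).
  x = 14: rhs = 16, matching y values: 4, 13 (2 points).
  x = 15: rhs = 10, matching y values: none (0 points).
  x = 16: rhs = 9, matching y values: 3, 14 (2 points).
Total affine count: 23.
Full point count |E(F_17)| = 23 + 1 = 24.
Hasse bound: |24 − (17+1)| = |6| = 6 ≤ 2√17 ≈ 8.2462 ✓.


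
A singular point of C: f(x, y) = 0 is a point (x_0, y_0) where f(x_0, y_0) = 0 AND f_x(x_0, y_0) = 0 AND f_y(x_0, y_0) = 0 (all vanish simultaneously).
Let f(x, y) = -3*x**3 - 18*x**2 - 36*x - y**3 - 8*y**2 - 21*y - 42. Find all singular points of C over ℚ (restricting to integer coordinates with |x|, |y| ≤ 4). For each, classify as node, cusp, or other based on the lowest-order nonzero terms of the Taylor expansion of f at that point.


Singular points: {(-2, -3)}; classification: cusp.

Compute partial derivatives:
  f_x = -9*x**2 - 36*x - 36.
  f_y = -3*y**2 - 16*y - 21.
Scan x_0 ∈ {−4, ..., 4}. For each x_0, f_y(x_0, y) is a polynomial in y; find its integer roots y ∈ {−4, ..., 4}, then test f_x and f at those candidates.
  x = -4: f_y(-4, y) = -3*y**2 - 16*y - 21; vanishes at y ∈ {-3}. (-4, -3): f_x = -36 ≠ 0.
  x = -3: f_y(-3, y) = -3*y**2 - 16*y - 21; vanishes at y ∈ {-3}. (-3, -3): f_x = -9 ≠ 0.
  x = -2: f_y(-2, y) = -3*y**2 - 16*y - 21; vanishes at y ∈ {-3}. (-2, -3): f_x = 0, f = 0 — SINGULAR.
  x = -1: f_y(-1, y) = -3*y**2 - 16*y - 21; vanishes at y ∈ {-3}. (-1, -3): f_x = -9 ≠ 0.
  x = 0: f_y(0, y) = -3*y**2 - 16*y - 21; vanishes at y ∈ {-3}. (0, -3): f_x = -36 ≠ 0.
  x = 1: f_y(1, y) = -3*y**2 - 16*y - 21; vanishes at y ∈ {-3}. (1, -3): f_x = -81 ≠ 0.
  x = 2: f_y(2, y) = -3*y**2 - 16*y - 21; vanishes at y ∈ {-3}. (2, -3): f_x = -144 ≠ 0.
  x = 3: f_y(3, y) = -3*y**2 - 16*y - 21; vanishes at y ∈ {-3}. (3, -3): f_x = -225 ≠ 0.
  x = 4: f_y(4, y) = -3*y**2 - 16*y - 21; vanishes at y ∈ {-3}. (4, -3): f_x = -324 ≠ 0.
Only singular point on the grid: (-2, -3).
Classify: substitute x = -2 + u, y = -3 + v and expand: f = -3*u**3 - v**3 + v**2.
No constant or linear terms (consistent with a singular point). Quadratic part: v**2. Cubic part: -3*u**3 - v**3.
The quadratic part v**2 is a perfect square, so there is a single (double) tangent line v = 0, i.e. y = -3. Restricting the cubic part to that line (v = 0) leaves -3*u**3 ≠ 0, so f is not divisible by v and the branch is v² ≈ 3*u**3 to lowest order — this is a cusp.
Classification: cusp.


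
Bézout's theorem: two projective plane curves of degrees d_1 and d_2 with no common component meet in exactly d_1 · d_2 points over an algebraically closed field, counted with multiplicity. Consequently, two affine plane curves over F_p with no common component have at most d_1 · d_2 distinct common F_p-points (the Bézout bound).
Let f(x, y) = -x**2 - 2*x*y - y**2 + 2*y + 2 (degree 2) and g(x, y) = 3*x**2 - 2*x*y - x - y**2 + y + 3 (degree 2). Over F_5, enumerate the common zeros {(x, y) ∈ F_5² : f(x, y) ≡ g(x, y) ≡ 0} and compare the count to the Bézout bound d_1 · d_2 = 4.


Common zeros: {(1, 4)}; count = 1; Bézout bound = 4.

deg(f) = 2, deg(g) = 2, so Bézout bound = 4.
Scan x ∈ F_5. For each x, list the y ∈ F_5 with f(x, y) ≡ 0 and those with g(x, y) ≡ 0 (mod 5); the common zeros in that column are the intersection.
  x = 0: f ≡ 0 at y ∈ ∅; g ≡ 0 at y ∈ ∅; common: ∅.
  x = 1: f ≡ 0 at y ∈ {1, 4}; g ≡ 0 at y ∈ {0, 4}; common: {4}.
  x = 2: f ≡ 0 at y ∈ {1, 2}; g ≡ 0 at y ∈ {3, 4}; common: ∅.
  x = 3: f ≡ 0 at y ∈ ∅; g ≡ 0 at y ∈ ∅; common: ∅.
  x = 4: f ≡ 0 at y ∈ {2}; g ≡ 0 at y ∈ ∅; common: ∅.
Collecting: common zeros = {(1, 4)}, so the count is 1.
Comparison with the Bézout bound: 1 ≤ 4 = deg(f)·deg(g), as expected for curves with no common component (the affine F_5-count falls short of the bound because intersections may lie at infinity, over extension fields, or carry multiplicity).


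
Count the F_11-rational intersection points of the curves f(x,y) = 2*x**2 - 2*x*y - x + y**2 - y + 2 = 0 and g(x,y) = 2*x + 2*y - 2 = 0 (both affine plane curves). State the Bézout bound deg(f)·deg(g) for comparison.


Common zeros: {(4, 8), (10, 2)}; count = 2; Bézout bound = 2.

deg(f) = 2, deg(g) = 1, so Bézout bound = 2.
Scan x ∈ F_11. For each x, list the y ∈ F_11 with f(x, y) ≡ 0 and those with g(x, y) ≡ 0 (mod 11); the common zeros in that column are the intersection.
  x = 0: f ≡ 0 at y ∈ {5, 7}; g ≡ 0 at y ∈ {1}; common: ∅.
  x = 1: f ≡ 0 at y ∈ ∅; g ≡ 0 at y ∈ {0}; common: ∅.
  x = 2: f ≡ 0 at y ∈ {7, 9}; g ≡ 0 at y ∈ {10}; common: ∅.
  x = 3: f ≡ 0 at y ∈ {1, 6}; g ≡ 0 at y ∈ {9}; common: ∅.
  x = 4: f ≡ 0 at y ∈ {1, 8}; g ≡ 0 at y ∈ {8}; common: {8}.
  x = 5: f ≡ 0 at y ∈ ∅; g ≡ 0 at y ∈ {7}; common: ∅.
  x = 6: f ≡ 0 at y ∈ ∅; g ≡ 0 at y ∈ {6}; common: ∅.
  x = 7: f ≡ 0 at y ∈ ∅; g ≡ 0 at y ∈ {5}; common: ∅.
  x = 8: f ≡ 0 at y ∈ ∅; g ≡ 0 at y ∈ {4}; common: ∅.
  x = 9: f ≡ 0 at y ∈ {2, 6}; g ≡ 0 at y ∈ {3}; common: ∅.
  x = 10: f ≡ 0 at y ∈ {2, 8}; g ≡ 0 at y ∈ {2}; common: {2}.
Collecting: common zeros = {(4, 8), (10, 2)}, so the count is 2.
Comparison with the Bézout bound: 2 ≤ 2 = deg(f)·deg(g), as expected for curves with no common component (the bound is attained).


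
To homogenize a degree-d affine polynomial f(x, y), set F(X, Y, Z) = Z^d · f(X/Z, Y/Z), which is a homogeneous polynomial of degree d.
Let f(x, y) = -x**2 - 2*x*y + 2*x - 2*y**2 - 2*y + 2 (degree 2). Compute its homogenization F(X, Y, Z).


F(X, Y, Z) = -X**2 - 2*X*Y + 2*X*Z - 2*Y**2 - 2*Y*Z + 2*Z**2

deg(f) = 2.
Substitute x = X/Z, y = Y/Z into f, then multiply by Z^2.
  monomial -1·x^2·y^0 ↦ -1·X^2·Y^0·Z^0.
  monomial -2·x^1·y^1 ↦ -2·X^1·Y^1·Z^0.
  monomial 2·x^1·y^0 ↦ 2·X^1·Y^0·Z^1.
  monomial -2·x^0·y^2 ↦ -2·X^0·Y^2·Z^0.
  monomial -2·x^0·y^1 ↦ -2·X^0·Y^1·Z^1.
  monomial 2·x^0·y^0 ↦ 2·X^0·Y^0·Z^2.
Collecting: F(X, Y, Z) = -X**2 - 2*X*Y + 2*X*Z - 2*Y**2 - 2*Y*Z + 2*Z**2.


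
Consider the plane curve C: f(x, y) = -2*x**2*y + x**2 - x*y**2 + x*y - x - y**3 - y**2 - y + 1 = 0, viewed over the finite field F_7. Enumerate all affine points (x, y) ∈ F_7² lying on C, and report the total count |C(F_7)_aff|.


Affine F_7-points: {(0, 5), (3, 0), (3, 1), (3, 2), (5, 0), (6, 4)}; count = 6.

For each of the 49 pairs (x, y) ∈ F_7², evaluate f(x, y) mod 7. Record the zeros.
  x = 0: [0↦1, 1↦5, 2↦1, 3↦4, 4↦1, 5↦0, 6↦2]  zeros at y ∈ {5}
  x = 1: [0↦1, 1↦3, 2↦2, 3↦6, 4↦2, 5↦5, 6↦2]  zeros at y ∈ ∅
  x = 2: [0↦3, 1↦6, 2↦4, 3↦5, 4↦3, 5↦6, 6↦1]  zeros at y ∈ ∅
  x = 3: [0↦0, 1↦0, 2↦0, 3↦1, 4↦4, 5↦3, 6↦6]  zeros at y ∈ {0, 1, 2}
  x = 4: [0↦6, 1↦6, 2↦4, 3↦1, 4↦5, 5↦3, 6↦3]  zeros at y ∈ ∅
  x = 5: [0↦0, 1↦3, 2↦2, 3↦5, 4↦6, 5↦6, 6↦6]  zeros at y ∈ {0}
  x = 6: [0↦3, 1↦5, 2↦1, 3↦6, 4↦0, 5↦5, 6↦1]  zeros at y ∈ {4}
Collecting zeros: affine points = {(0, 5), (3, 0), (3, 1), (3, 2), (5, 0), (6, 4)}.
Total count |C(F_7)_aff| = 6.


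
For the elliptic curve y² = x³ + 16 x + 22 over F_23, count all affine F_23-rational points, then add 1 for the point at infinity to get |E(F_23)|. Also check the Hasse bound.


Affine points = {(1, 4), (1, 19), (2, 4), (2, 19), (4, 9), (4, 14), (6, 9), (6, 14), (8, 8), (8, 15), (10, 3), (10, 20), (13, 9), (13, 14), (14, 0), (15, 7), (15, 16), (16, 2), (16, 21), (17, 3), (17, 20), (18, 1), (18, 22), (19, 3), (19, 20), (20, 4), (20, 19)}; affine count = 27; |E(F_23)| = 28.

Discriminant check: Δ ∝ 4a³ + 27b² = 4·16³ + 27·22² = 4·4096 + 27·484 ≡ 12 (mod 23). Nonzero ⇒ E is nonsingular.
For each x ∈ F_23, compute rhs = x³ + 16·x + 22 mod 23, then count y ∈ F_23 with y² ≡ rhs.
  x = 0: rhs = 22, matching y values: none (0 points).
  x = 1: rhs = 16, matching y values: 4, 19 (2 points).
  x = 2: rhs = 16, matching y values: 4, 19 (2 points).
  x = 3: rhs = 5, matching y values: none (0 points).
  x = 4: rhs = 12, matching y values: 9, 14 (2 points).
  x = 5: rhs = 20, matching y values: none (0 points).
  x = 6: rhs = 12, matching y values: 9, 14 (2 points).
  x = 7: rhs = 17, matching y values: none (0 points).
  x = 8: rhs = 18, matching y values: 8, 15 (2 points).
  x = 9: rhs = 21, matching y values: none (0 points).
  x = 10: rhs = 9, matching y values: 3, 20 (2 points).
  x = 11: rhs = 11, matching y values: none (0 points).
  x = 12: rhs = 10, matching y values: none (0 points).
  x = 13: rhs = 12, matching y values: 9, 14 (2 points).
  x = 14: rhs = 0, matching y values: 0 (1 points).
  x = 15: rhs = 3, matching y values: 7, 16 (2 points).
  x = 16: rhs = 4, matching y values: 2, 21 (2 points).
  x = 17: rhs = 9, matching y values: 3, 20 (2 points).
  x = 18: rhs = 1, matching y values: 1, 22 (2 points).
  x = 19: rhs = 9, matching y values: 3, 20 (2 points).
  x = 20: rhs = 16, matching y values: 4, 19 (2 points).
  x = 21: rhs = 5, matching y values: none (0 points).
  x = 22: rhs = 5, matching y values: none (0 points).
Total affine count: 27.
Full point count |E(F_23)| = 27 + 1 = 28.
Hasse bound: |28 − (23+1)| = |4| = 4 ≤ 2√23 ≈ 9.5917 ✓.


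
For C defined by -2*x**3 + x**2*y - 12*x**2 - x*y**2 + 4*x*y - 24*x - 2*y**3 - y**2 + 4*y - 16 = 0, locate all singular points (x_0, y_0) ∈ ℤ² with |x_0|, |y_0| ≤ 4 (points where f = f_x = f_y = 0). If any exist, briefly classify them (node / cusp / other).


Singular points: {(-2, 0)}; classification: cusp.

Compute partial derivatives:
  f_x = -6*x**2 + 2*x*y - 24*x - y**2 + 4*y - 24.
  f_y = x**2 - 2*x*y + 4*x - 6*y**2 - 2*y + 4.
Scan x_0 ∈ {−4, ..., 4}. For each x_0, f_y(x_0, y) is a polynomial in y; find its integer roots y ∈ {−4, ..., 4}, then test f_x and f at those candidates.
  x = -4: f_y(-4, y) = -6*y**2 + 6*y + 4; no integer root y with |y| ≤ 4.
  x = -3: f_y(-3, y) = -6*y**2 + 4*y + 1; no integer root y with |y| ≤ 4.
  x = -2: f_y(-2, y) = -6*y**2 + 2*y; vanishes at y ∈ {0}. (-2, 0): f_x = 0, f = 0 — SINGULAR.
  x = -1: f_y(-1, y) = 1 - 6*y**2; no integer root y with |y| ≤ 4.
  x = 0: f_y(0, y) = -6*y**2 - 2*y + 4; vanishes at y ∈ {-1}. (0, -1): f_x = -29 ≠ 0.
  x = 1: f_y(1, y) = -6*y**2 - 4*y + 9; no integer root y with |y| ≤ 4.
  x = 2: f_y(2, y) = -6*y**2 - 6*y + 16; no integer root y with |y| ≤ 4.
  x = 3: f_y(3, y) = -6*y**2 - 8*y + 25; no integer root y with |y| ≤ 4.
  x = 4: f_y(4, y) = -6*y**2 - 10*y + 36; no integer root y with |y| ≤ 4.
Only singular point on the grid: (-2, 0).
Classify: substitute x = -2 + u, y = 0 + v and expand: f = -2*u**3 + u**2*v - u*v**2 - 2*v**3 + v**2.
No constant or linear terms (consistent with a singular point). Quadratic part: v**2. Cubic part: -2*u**3 + u**2*v - u*v**2 - 2*v**3.
The quadratic part v**2 is a perfect square, so there is a single (double) tangent line v = 0, i.e. y = 0. Restricting the cubic part to that line (v = 0) leaves -2*u**3 ≠ 0, so f is not divisible by v and the branch is v² ≈ 2*u**3 to lowest order — this is a cusp.
Classification: cusp.


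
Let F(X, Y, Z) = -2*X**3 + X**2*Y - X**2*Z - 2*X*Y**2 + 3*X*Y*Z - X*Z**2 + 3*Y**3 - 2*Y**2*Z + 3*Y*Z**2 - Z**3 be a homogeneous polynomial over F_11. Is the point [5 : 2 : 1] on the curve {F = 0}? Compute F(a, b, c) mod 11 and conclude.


F(5,2,1) ≡ 1 (mod 11); P is NOT on the curve.

Evaluate F(5, 2, 1) term-by-term (mod 11).
  -2*X**3 ↦ -2·125·1·1 = -250
  X**2*Y ↦ 1·25·2·1 = 50
  -X**2*Z ↦ -1·25·1·1 = -25
  -2*X*Y**2 ↦ -2·5·4·1 = -40
  3*X*Y*Z ↦ 3·5·2·1 = 30
  -X*Z**2 ↦ -1·5·1·1 = -5
  3*Y**3 ↦ 3·1·8·1 = 24
  -2*Y**2*Z ↦ -2·1·4·1 = -8
  3*Y*Z**2 ↦ 3·1·2·1 = 6
  -Z**3 ↦ -1·1·1·1 = -1
Sum: F(5, 2, 1) = (-250) + (50) + (-25) + (-40) + (30) + (-5) + (24) + (-8) + (6) + (-1) = -219.
Reducing mod 11: -219 ≡ 1 (mod 11).
Since F(a, b, c) ≡ 1 ≠ 0 (mod 11), P does NOT lie on the curve.


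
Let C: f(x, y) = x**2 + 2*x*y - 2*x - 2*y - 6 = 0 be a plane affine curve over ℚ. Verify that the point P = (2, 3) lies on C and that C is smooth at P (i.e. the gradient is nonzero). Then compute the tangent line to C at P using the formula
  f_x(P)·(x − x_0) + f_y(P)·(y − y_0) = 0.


Tangent line at P: 8*x + 2*y - 22 = 0.

Step 1: f(2, 3) = 0, so P lies on C.
Step 2: partial derivatives
  f_x(x, y) = 2*x + 2*y - 2, f_y(x, y) = 2*x - 2.
  f_x(P) = 8, f_y(P) = 2 (gradient nonzero, so P is smooth).
Step 3: tangent line at P: 8·(x − 2) + 2·(y − 3) = 0.
Expanding: 8*x + 2*y - 22 = 0.


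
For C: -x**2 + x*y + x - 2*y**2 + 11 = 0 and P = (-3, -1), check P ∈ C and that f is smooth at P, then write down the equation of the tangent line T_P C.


Tangent line at P: 6*x + y + 19 = 0.

Step 1: f(-3, -1) = 0, so P lies on C.
Step 2: partial derivatives
  f_x(x, y) = -2*x + y + 1, f_y(x, y) = x - 4*y.
  f_x(P) = 6, f_y(P) = 1 (gradient nonzero, so P is smooth).
Step 3: tangent line at P: 6·(x − -3) + 1·(y − -1) = 0.
Expanding: 6*x + y + 19 = 0.


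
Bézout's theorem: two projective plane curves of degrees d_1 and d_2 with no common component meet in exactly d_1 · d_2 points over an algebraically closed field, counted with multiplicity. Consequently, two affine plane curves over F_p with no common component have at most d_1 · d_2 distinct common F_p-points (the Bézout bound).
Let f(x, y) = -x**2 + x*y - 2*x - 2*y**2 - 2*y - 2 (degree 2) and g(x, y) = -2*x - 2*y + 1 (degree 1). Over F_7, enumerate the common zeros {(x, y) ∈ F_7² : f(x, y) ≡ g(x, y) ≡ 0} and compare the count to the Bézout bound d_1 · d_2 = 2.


Common zeros: {(0, 4), (5, 6)}; count = 2; Bézout bound = 2.

deg(f) = 2, deg(g) = 1, so Bézout bound = 2.
Scan x ∈ F_7. For each x, list the y ∈ F_7 with f(x, y) ≡ 0 and those with g(x, y) ≡ 0 (mod 7); the common zeros in that column are the intersection.
  x = 0: f ≡ 0 at y ∈ {2, 4}; g ≡ 0 at y ∈ {4}; common: {4}.
  x = 1: f ≡ 0 at y ∈ ∅; g ≡ 0 at y ∈ {3}; common: ∅.
  x = 2: f ≡ 0 at y ∈ {3, 4}; g ≡ 0 at y ∈ {2}; common: ∅.
  x = 3: f ≡ 0 at y ∈ ∅; g ≡ 0 at y ∈ {1}; common: ∅.
  x = 4: f ≡ 0 at y ∈ ∅; g ≡ 0 at y ∈ {0}; common: ∅.
  x = 5: f ≡ 0 at y ∈ {6}; g ≡ 0 at y ∈ {6}; common: {6}.
  x = 6: f ≡ 0 at y ∈ {3, 6}; g ≡ 0 at y ∈ {5}; common: ∅.
Collecting: common zeros = {(0, 4), (5, 6)}, so the count is 2.
Comparison with the Bézout bound: 2 ≤ 2 = deg(f)·deg(g), as expected for curves with no common component (the bound is attained).


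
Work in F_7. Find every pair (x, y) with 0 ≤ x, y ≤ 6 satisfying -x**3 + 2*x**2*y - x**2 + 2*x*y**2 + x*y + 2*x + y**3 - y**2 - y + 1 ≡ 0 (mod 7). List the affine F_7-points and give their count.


Affine F_7-points: {(0, 1), (0, 6), (1, 5), (2, 0), (2, 5), (2, 6), (4, 1), (4, 2), (4, 4), (6, 5)}; count = 10.

For each of the 49 pairs (x, y) ∈ F_7², evaluate f(x, y) mod 7. Record the zeros.
  x = 0: [0↦1, 1↦0, 2↦3, 3↦2, 4↦3, 5↦5, 6↦0]  zeros at y ∈ {1, 6}
  x = 1: [0↦1, 1↦5, 2↦3, 3↦1, 4↦5, 5↦0, 6↦6]  zeros at y ∈ {5}
  x = 2: [0↦0, 1↦6, 2↦3, 3↦4, 4↦1, 5↦0, 6↦0]  zeros at y ∈ {0, 5, 6}
  x = 3: [0↦6, 1↦4, 2↦4, 3↦5, 4↦6, 5↦6, 6↦4]  zeros at y ∈ ∅
  x = 4: [0↦6, 1↦0, 2↦0, 3↦5, 4↦0, 5↦5, 6↦5]  zeros at y ∈ {1, 2, 4}
  x = 5: [0↦1, 1↦2, 2↦6, 3↦5, 4↦5, 5↦5, 6↦4]  zeros at y ∈ ∅
  x = 6: [0↦6, 1↦4, 2↦2, 3↦6, 4↦1, 5↦0, 6↦2]  zeros at y ∈ {5}
Collecting zeros: affine points = {(0, 1), (0, 6), (1, 5), (2, 0), (2, 5), (2, 6), (4, 1), (4, 2), (4, 4), (6, 5)}.
Total count |C(F_7)_aff| = 10.


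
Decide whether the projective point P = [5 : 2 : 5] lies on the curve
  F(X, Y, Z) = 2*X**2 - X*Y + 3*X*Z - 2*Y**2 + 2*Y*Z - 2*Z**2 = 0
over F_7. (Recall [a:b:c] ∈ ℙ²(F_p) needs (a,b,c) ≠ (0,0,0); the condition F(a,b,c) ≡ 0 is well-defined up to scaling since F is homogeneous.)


F(5,2,5) ≡ 0 (mod 7); P is on the curve.

Evaluate F(5, 2, 5) term-by-term (mod 7).
  2*X**2 ↦ 2·25·1·1 = 50
  -X*Y ↦ -1·5·2·1 = -10
  3*X*Z ↦ 3·5·1·5 = 75
  -2*Y**2 ↦ -2·1·4·1 = -8
  2*Y*Z ↦ 2·1·2·5 = 20
  -2*Z**2 ↦ -2·1·1·25 = -50
Sum: F(5, 2, 5) = (50) + (-10) + (75) + (-8) + (20) + (-50) = 77.
Reducing mod 7: 77 ≡ 0 (mod 7).
Since F(a, b, c) ≡ 0 (mod 7), P lies on the curve.


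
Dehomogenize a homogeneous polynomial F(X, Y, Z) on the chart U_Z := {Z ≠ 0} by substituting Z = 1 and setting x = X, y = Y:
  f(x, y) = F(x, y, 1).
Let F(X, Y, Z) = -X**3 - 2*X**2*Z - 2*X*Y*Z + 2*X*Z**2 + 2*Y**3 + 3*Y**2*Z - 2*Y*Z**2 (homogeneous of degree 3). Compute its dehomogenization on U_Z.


f(x, y) = -x**3 - 2*x**2 - 2*x*y + 2*x + 2*y**3 + 3*y**2 - 2*y

On U_Z we set Z = 1. Each monomial c·X^i·Y^j·Z^k in F becomes c·x^i·y^j·1^k = c·x^i·y^j.
Substituting Z = 1: F(X, Y, 1) = -x**3 - 2*x**2 - 2*x*y + 2*x + 2*y**3 + 3*y**2 - 2*y.
Note: deg(f) ≤ deg(F) = 3; strict inequality happens when F is divisible by Z (lost terms).


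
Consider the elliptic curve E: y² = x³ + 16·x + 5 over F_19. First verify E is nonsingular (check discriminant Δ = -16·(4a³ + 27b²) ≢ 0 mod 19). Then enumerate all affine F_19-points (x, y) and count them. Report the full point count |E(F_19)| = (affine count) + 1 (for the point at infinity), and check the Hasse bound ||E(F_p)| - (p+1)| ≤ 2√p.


Affine points = {(0, 9), (0, 10), (2, 8), (2, 11), (3, 2), (3, 17), (4, 0), (5, 1), (5, 18), (7, 2), (7, 17), (9, 2), (9, 17), (10, 5), (10, 14), (11, 7), (11, 12), (12, 5), (12, 14), (13, 4), (13, 15), (14, 3), (14, 16), (16, 5), (16, 14), (18, 8), (18, 11)}; affine count = 27; |E(F_19)| = 28.

Discriminant check: Δ ∝ 4a³ + 27b² = 4·16³ + 27·5² = 4·4096 + 27·25 ≡ 16 (mod 19). Nonzero ⇒ E is nonsingular.
For each x ∈ F_19, compute rhs = x³ + 16·x + 5 mod 19, then count y ∈ F_19 with y² ≡ rhs.
  x = 0: rhs = 5, matching y values: 9, 10 (2 points).
  x = 1: rhs = 3, matching y values: none (0 points).
  x = 2: rhs = 7, matching y values: 8, 11 (2 points).
  x = 3: rhs = 4, matching y values: 2, 17 (2 points).
  x = 4: rhs = 0, matching y values: 0 (1 points).
  x = 5: rhs = 1, matching y values: 1, 18 (2 points).
  x = 6: rhs = 13, matching y values: none (0 points).
  x = 7: rhs = 4, matching y values: 2, 17 (2 points).
  x = 8: rhs = 18, matching y values: none (0 points).
  x = 9: rhs = 4, matching y values: 2, 17 (2 points).
  x = 10: rhs = 6, matching y values: 5, 14 (2 points).
  x = 11: rhs = 11, matching y values: 7, 12 (2 points).
  x = 12: rhs = 6, matching y values: 5, 14 (2 points).
  x = 13: rhs = 16, matching y values: 4, 15 (2 points).
  x = 14: rhs = 9, matching y values: 3, 16 (2 points).
  x = 15: rhs = 10, matching y values: none (0 points).
  x = 16: rhs = 6, matching y values: 5, 14 (2 points).
  x = 17: rhs = 3, matching y values: none (0 points).
  x = 18: rhs = 7, matching y values: 8, 11 (2 points).
Total affine count: 27.
Full point count |E(F_19)| = 27 + 1 = 28.
Hasse bound: |28 − (19+1)| = |8| = 8 ≤ 2√19 ≈ 8.7178 ✓.


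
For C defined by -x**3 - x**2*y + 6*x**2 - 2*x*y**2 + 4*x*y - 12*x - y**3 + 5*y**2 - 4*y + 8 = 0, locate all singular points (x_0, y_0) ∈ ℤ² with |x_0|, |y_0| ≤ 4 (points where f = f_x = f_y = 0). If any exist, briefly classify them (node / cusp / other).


Singular points: {(2, 0)}; classification: cusp.

Compute partial derivatives:
  f_x = -3*x**2 - 2*x*y + 12*x - 2*y**2 + 4*y - 12.
  f_y = -x**2 - 4*x*y + 4*x - 3*y**2 + 10*y - 4.
Scan x_0 ∈ {−4, ..., 4}. For each x_0, f_y(x_0, y) is a polynomial in y; find its integer roots y ∈ {−4, ..., 4}, then test f_x and f at those candidates.
  x = -4: f_y(-4, y) = -3*y**2 + 26*y - 36; no integer root y with |y| ≤ 4.
  x = -3: f_y(-3, y) = -3*y**2 + 22*y - 25; no integer root y with |y| ≤ 4.
  x = -2: f_y(-2, y) = -3*y**2 + 18*y - 16; no integer root y with |y| ≤ 4.
  x = -1: f_y(-1, y) = -3*y**2 + 14*y - 9; no integer root y with |y| ≤ 4.
  x = 0: f_y(0, y) = -3*y**2 + 10*y - 4; no integer root y with |y| ≤ 4.
  x = 1: f_y(1, y) = -3*y**2 + 6*y - 1; no integer root y with |y| ≤ 4.
  x = 2: f_y(2, y) = -3*y**2 + 2*y; vanishes at y ∈ {0}. (2, 0): f_x = 0, f = 0 — SINGULAR.
  x = 3: f_y(3, y) = -3*y**2 - 2*y - 1; no integer root y with |y| ≤ 4.
  x = 4: f_y(4, y) = -3*y**2 - 6*y - 4; no integer root y with |y| ≤ 4.
Only singular point on the grid: (2, 0).
Classify: substitute x = 2 + u, y = 0 + v and expand: f = -u**3 - u**2*v - 2*u*v**2 - v**3 + v**2.
No constant or linear terms (consistent with a singular point). Quadratic part: v**2. Cubic part: -u**3 - u**2*v - 2*u*v**2 - v**3.
The quadratic part v**2 is a perfect square, so there is a single (double) tangent line v = 0, i.e. y = 0. Restricting the cubic part to that line (v = 0) leaves -u**3 ≠ 0, so f is not divisible by v and the branch is v² ≈ u**3 to lowest order — this is a cusp.
Classification: cusp.


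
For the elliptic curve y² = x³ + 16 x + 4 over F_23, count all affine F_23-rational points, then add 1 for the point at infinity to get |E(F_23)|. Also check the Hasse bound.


Affine points = {(0, 2), (0, 21), (5, 5), (5, 18), (8, 0), (9, 7), (9, 16), (11, 4), (11, 19), (15, 10), (15, 13), (16, 3), (16, 20), (18, 11), (18, 12)}; affine count = 15; |E(F_23)| = 16.

Discriminant check: Δ ∝ 4a³ + 27b² = 4·16³ + 27·4² = 4·4096 + 27·16 ≡ 3 (mod 23). Nonzero ⇒ E is nonsingular.
For each x ∈ F_23, compute rhs = x³ + 16·x + 4 mod 23, then count y ∈ F_23 with y² ≡ rhs.
  x = 0: rhs = 4, matching y values: 2, 21 (2 points).
  x = 1: rhs = 21, matching y values: none (0 points).
  x = 2: rhs = 21, matching y values: none (0 points).
  x = 3: rhs = 10, matching y values: none (0 points).
  x = 4: rhs = 17, matching y values: none (0 points).
  x = 5: rhs = 2, matching y values: 5, 18 (2 points).
  x = 6: rhs = 17, matching y values: none (0 points).
  x = 7: rhs = 22, matching y values: none (0 points).
  x = 8: rhs = 0, matching y values: 0 (1 points).
  x = 9: rhs = 3, matching y values: 7, 16 (2 points).
  x = 10: rhs = 14, matching y values: none (0 points).
  x = 11: rhs = 16, matching y values: 4, 19 (2 points).
  x = 12: rhs = 15, matching y values: none (0 points).
  x = 13: rhs = 17, matching y values: none (0 points).
  x = 14: rhs = 5, matching y values: none (0 points).
  x = 15: rhs = 8, matching y values: 10, 13 (2 points).
  x = 16: rhs = 9, matching y values: 3, 20 (2 points).
  x = 17: rhs = 14, matching y values: none (0 points).
  x = 18: rhs = 6, matching y values: 11, 12 (2 points).
  x = 19: rhs = 14, matching y values: none (0 points).
  x = 20: rhs = 21, matching y values: none (0 points).
  x = 21: rhs = 10, matching y values: none (0 points).
  x = 22: rhs = 10, matching y values: none (0 points).
Total affine count: 15.
Full point count |E(F_23)| = 15 + 1 = 16.
Hasse bound: |16 − (23+1)| = |-8| = 8 ≤ 2√23 ≈ 9.5917 ✓.


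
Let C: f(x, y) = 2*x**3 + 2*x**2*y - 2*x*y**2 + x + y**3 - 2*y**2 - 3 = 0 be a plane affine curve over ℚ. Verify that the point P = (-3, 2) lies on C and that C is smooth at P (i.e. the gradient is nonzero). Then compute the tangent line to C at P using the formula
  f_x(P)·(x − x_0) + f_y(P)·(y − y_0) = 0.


Tangent line at P: 23*x + 46*y - 23 = 0.

Step 1: f(-3, 2) = 0, so P lies on C.
Step 2: partial derivatives
  f_x(x, y) = 6*x**2 + 4*x*y - 2*y**2 + 1, f_y(x, y) = 2*x**2 - 4*x*y + 3*y**2 - 4*y.
  f_x(P) = 23, f_y(P) = 46 (gradient nonzero, so P is smooth).
Step 3: tangent line at P: 23·(x − -3) + 46·(y − 2) = 0.
Expanding: 23*x + 46*y - 23 = 0.


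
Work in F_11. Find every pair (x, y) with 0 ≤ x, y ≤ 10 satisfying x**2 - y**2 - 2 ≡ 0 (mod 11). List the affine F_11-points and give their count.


Affine F_11-points: {(0, 3), (0, 8), (4, 5), (4, 6), (5, 1), (5, 10), (6, 1), (6, 10), (7, 5), (7, 6)}; count = 10.

For each of the 121 pairs (x, y) ∈ F_11², evaluate f(x, y) mod 11. Record the zeros.
  x = 0: [0↦9, 1↦8, 2↦5, 3↦0, 4↦4, 5↦6, 6↦6, 7↦4, 8↦0, 9↦5, 10↦8]  zeros at y ∈ {3, 8}
  x = 1: [0↦10, 1↦9, 2↦6, 3↦1, 4↦5, 5↦7, 6↦7, 7↦5, 8↦1, 9↦6, 10↦9]  zeros at y ∈ ∅
  x = 2: [0↦2, 1↦1, 2↦9, 3↦4, 4↦8, 5↦10, 6↦10, 7↦8, 8↦4, 9↦9, 10↦1]  zeros at y ∈ ∅
  x = 3: [0↦7, 1↦6, 2↦3, 3↦9, 4↦2, 5↦4, 6↦4, 7↦2, 8↦9, 9↦3, 10↦6]  zeros at y ∈ ∅
  x = 4: [0↦3, 1↦2, 2↦10, 3↦5, 4↦9, 5↦0, 6↦0, 7↦9, 8↦5, 9↦10, 10↦2]  zeros at y ∈ {5, 6}
  x = 5: [0↦1, 1↦0, 2↦8, 3↦3, 4↦7, 5↦9, 6↦9, 7↦7, 8↦3, 9↦8, 10↦0]  zeros at y ∈ {1, 10}
  x = 6: [0↦1, 1↦0, 2↦8, 3↦3, 4↦7, 5↦9, 6↦9, 7↦7, 8↦3, 9↦8, 10↦0]  zeros at y ∈ {1, 10}
  x = 7: [0↦3, 1↦2, 2↦10, 3↦5, 4↦9, 5↦0, 6↦0, 7↦9, 8↦5, 9↦10, 10↦2]  zeros at y ∈ {5, 6}
  x = 8: [0↦7, 1↦6, 2↦3, 3↦9, 4↦2, 5↦4, 6↦4, 7↦2, 8↦9, 9↦3, 10↦6]  zeros at y ∈ ∅
  x = 9: [0↦2, 1↦1, 2↦9, 3↦4, 4↦8, 5↦10, 6↦10, 7↦8, 8↦4, 9↦9, 10↦1]  zeros at y ∈ ∅
  x = 10: [0↦10, 1↦9, 2↦6, 3↦1, 4↦5, 5↦7, 6↦7, 7↦5, 8↦1, 9↦6, 10↦9]  zeros at y ∈ ∅
Collecting zeros: affine points = {(0, 3), (0, 8), (4, 5), (4, 6), (5, 1), (5, 10), (6, 1), (6, 10), (7, 5), (7, 6)}.
Total count |C(F_11)_aff| = 10.


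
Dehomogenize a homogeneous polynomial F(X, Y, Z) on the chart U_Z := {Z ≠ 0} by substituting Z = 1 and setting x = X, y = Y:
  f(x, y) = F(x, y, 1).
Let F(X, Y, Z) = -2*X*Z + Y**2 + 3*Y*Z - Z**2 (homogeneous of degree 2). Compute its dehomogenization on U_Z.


f(x, y) = -2*x + y**2 + 3*y - 1

On U_Z we set Z = 1. Each monomial c·X^i·Y^j·Z^k in F becomes c·x^i·y^j·1^k = c·x^i·y^j.
Substituting Z = 1: F(X, Y, 1) = -2*x + y**2 + 3*y - 1.
Note: deg(f) ≤ deg(F) = 2; strict inequality happens when F is divisible by Z (lost terms).


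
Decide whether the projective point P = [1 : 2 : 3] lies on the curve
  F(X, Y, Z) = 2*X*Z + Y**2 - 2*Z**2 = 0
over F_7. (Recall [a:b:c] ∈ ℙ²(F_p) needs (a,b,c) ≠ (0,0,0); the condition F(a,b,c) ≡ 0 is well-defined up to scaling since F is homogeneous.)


F(1,2,3) ≡ 6 (mod 7); P is NOT on the curve.

Evaluate F(1, 2, 3) term-by-term (mod 7).
  2*X*Z ↦ 2·1·1·3 = 6
  Y**2 ↦ 1·1·4·1 = 4
  -2*Z**2 ↦ -2·1·1·9 = -18
Sum: F(1, 2, 3) = (6) + (4) + (-18) = -8.
Reducing mod 7: -8 ≡ 6 (mod 7).
Since F(a, b, c) ≡ 6 ≠ 0 (mod 7), P does NOT lie on the curve.


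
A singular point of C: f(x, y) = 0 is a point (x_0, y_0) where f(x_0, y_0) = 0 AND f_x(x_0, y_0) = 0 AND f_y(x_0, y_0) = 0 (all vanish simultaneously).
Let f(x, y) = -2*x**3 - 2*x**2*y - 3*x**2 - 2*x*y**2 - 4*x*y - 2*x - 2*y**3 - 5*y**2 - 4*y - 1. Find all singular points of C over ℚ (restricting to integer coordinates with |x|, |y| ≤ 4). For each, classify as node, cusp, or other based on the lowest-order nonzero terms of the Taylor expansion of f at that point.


Singular points: {(0, -1)}; classification: node.

Compute partial derivatives:
  f_x = -6*x**2 - 4*x*y - 6*x - 2*y**2 - 4*y - 2.
  f_y = -2*x**2 - 4*x*y - 4*x - 6*y**2 - 10*y - 4.
Scan x_0 ∈ {−4, ..., 4}. For each x_0, f_y(x_0, y) is a polynomial in y; find its integer roots y ∈ {−4, ..., 4}, then test f_x and f at those candidates.
  x = -4: f_y(-4, y) = -6*y**2 + 6*y - 20; no integer root y with |y| ≤ 4.
  x = -3: f_y(-3, y) = -6*y**2 + 2*y - 10; no integer root y with |y| ≤ 4.
  x = -2: f_y(-2, y) = -6*y**2 - 2*y - 4; no integer root y with |y| ≤ 4.
  x = -1: f_y(-1, y) = -6*y**2 - 6*y - 2; no integer root y with |y| ≤ 4.
  x = 0: f_y(0, y) = -6*y**2 - 10*y - 4; vanishes at y ∈ {-1}. (0, -1): f_x = 0, f = 0 — SINGULAR.
  x = 1: f_y(1, y) = -6*y**2 - 14*y - 10; no integer root y with |y| ≤ 4.
  x = 2: f_y(2, y) = -6*y**2 - 18*y - 20; no integer root y with |y| ≤ 4.
  x = 3: f_y(3, y) = -6*y**2 - 22*y - 34; no integer root y with |y| ≤ 4.
  x = 4: f_y(4, y) = -6*y**2 - 26*y - 52; no integer root y with |y| ≤ 4.
Only singular point on the grid: (0, -1).
Classify: substitute x = 0 + u, y = -1 + v and expand: f = -2*u**3 - 2*u**2*v - u**2 - 2*u*v**2 - 2*v**3 + v**2.
No constant or linear terms (consistent with a singular point). Quadratic part: -u**2 + v**2. Cubic part: -2*u**3 - 2*u**2*v - 2*u*v**2 - 2*v**3.
The quadratic part v**2 - u**2 = (v − u)(v + u) splits into two distinct linear factors, so there are two distinct tangent lines y − -1 = ±(x − 0) — this is a node (ordinary double point).
Classification: node.
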